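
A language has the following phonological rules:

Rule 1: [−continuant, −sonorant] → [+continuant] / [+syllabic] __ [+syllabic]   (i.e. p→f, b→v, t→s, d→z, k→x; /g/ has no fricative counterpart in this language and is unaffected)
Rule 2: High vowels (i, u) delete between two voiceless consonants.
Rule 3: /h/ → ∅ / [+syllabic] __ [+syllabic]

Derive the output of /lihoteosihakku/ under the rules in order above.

lioseoshakku

Rule 1 (intervocalic spirantization): /t/ is a stop between vowels /o/ and /e/, so it spirantizes to the fricative [s]. /lihoteosihakku/ → lihoseosihakku.
Rule 2 (high vowel syncope): /i/ is a high vowel flanked by voiceless consonants /s/ and /h/, so it deletes. /lihoseosihakku/ → lihoseoshakku.
Rule 3 (intervocalic h-deletion): /h/ occurs between vowels /i/ and /o/, so it deletes. /lihoseoshakku/ → lioseoshakku.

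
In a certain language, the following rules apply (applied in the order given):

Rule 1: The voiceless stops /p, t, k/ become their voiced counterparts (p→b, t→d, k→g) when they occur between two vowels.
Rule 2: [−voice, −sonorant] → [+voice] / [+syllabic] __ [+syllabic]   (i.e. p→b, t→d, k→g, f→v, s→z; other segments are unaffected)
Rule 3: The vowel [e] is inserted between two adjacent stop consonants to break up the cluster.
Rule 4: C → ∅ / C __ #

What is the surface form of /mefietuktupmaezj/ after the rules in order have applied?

Rule 1 (intervocalic voicing): /t/ is a voiceless stop between vowels /e/ and /u/, so it voices to [d]. /mefietuktupmaezj/ → mefieduktupmaezj.
Rule 2 (intervocalic voicing): /f/ is a voiceless obstruent between vowels /e/ and /i/, so it voices to [v]. /mefieduktupmaezj/ → mevieduktupmaezj.
Rule 3 (stop-cluster e-epenthesis): /k/ and /t/ form a stop–stop cluster, so [e] is inserted between them. /mevieduktupmaezj/ → mevieduketupmaezj.
Rule 4 (final cluster simplification): /j/ is the second consonant of a word-final cluster /zj/, so it deletes. /mevieduketupmaezj/ → mevieduketupmaez.

mevieduketupmaez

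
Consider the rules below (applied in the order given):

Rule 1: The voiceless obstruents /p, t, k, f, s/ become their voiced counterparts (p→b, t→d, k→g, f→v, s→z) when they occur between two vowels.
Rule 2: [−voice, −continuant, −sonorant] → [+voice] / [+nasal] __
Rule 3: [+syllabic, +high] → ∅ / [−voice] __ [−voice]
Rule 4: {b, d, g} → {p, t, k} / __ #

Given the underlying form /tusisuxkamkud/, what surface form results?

tuzizuxkamgut

Rule 1 (intervocalic voicing): /s/ is a voiceless obstruent between vowels /u/ and /i/, so it voices to [z]. /s/ is a voiceless obstruent between vowels /i/ and /u/, so it voices to [z]. /tusisuxkamkud/ → tuzizuxkamkud.
Rule 2 (post-nasal voicing): /k/ is a voiceless stop immediately after the nasal /m/, so it voices to [g]. /tuzizuxkamkud/ → tuzizuxkamgud.
Rule 3 (high vowel syncope): no segment meets the environment; /tuzizuxkamgud/ is unchanged.
Rule 4 (final devoicing): /d/ is a voiced stop in word-final position, so it devoices to [t]. /tuzizuxkamgud/ → tuzizuxkamgut.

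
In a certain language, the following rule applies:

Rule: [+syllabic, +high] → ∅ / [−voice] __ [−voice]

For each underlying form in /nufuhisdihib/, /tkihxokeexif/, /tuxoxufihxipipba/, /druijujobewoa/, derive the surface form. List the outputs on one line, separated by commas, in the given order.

/nufuhisdihib/: /u/ is a high vowel flanked by voiceless consonants /f/ and /h/, so it deletes. /i/ is a high vowel flanked by voiceless consonants /h/ and /s/, so it deletes. → [nufhsdihib].
/tkihxokeexif/: /i/ is a high vowel flanked by voiceless consonants /k/ and /h/, so it deletes. /i/ is a high vowel flanked by voiceless consonants /x/ and /f/, so it deletes. → [tkhxokeexf].
/tuxoxufihxipipba/: /u/ is a high vowel flanked by voiceless consonants /t/ and /x/, so it deletes. /u/ is a high vowel flanked by voiceless consonants /x/ and /f/, so it deletes. /i/ is a high vowel flanked by voiceless consonants /f/ and /h/, so it deletes. /i/ is a high vowel flanked by voiceless consonants /x/ and /p/, so it deletes. /i/ is a high vowel flanked by voiceless consonants /p/ and /p/, so it deletes. → [txoxfhxppba].
/druijujobewoa/: the rule's environment is not met; surfaces unchanged as [druijujobewoa].

nufhsdihib, tkhxokeexf, txoxfhxppba, druijujobewoa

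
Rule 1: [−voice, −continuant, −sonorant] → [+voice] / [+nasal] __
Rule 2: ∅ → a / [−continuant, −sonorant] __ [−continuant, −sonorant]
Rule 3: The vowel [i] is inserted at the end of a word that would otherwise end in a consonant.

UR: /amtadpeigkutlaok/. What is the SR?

Rule 1 (post-nasal voicing): /t/ is a voiceless stop immediately after the nasal /m/, so it voices to [d]. /amtadpeigkutlaok/ → amdadpeigkutlaok.
Rule 2 (stop-cluster a-epenthesis): /d/ and /p/ form a stop–stop cluster, so [a] is inserted between them. /g/ and /k/ form a stop–stop cluster, so [a] is inserted between them. /amdadpeigkutlaok/ → amdadapeigakutlaok.
Rule 3 (final i-epenthesis): the form ends in the consonant /k/, so [i] is inserted word-finally. /amdadapeigakutlaok/ → amdadapeigakutlaoki.

amdadapeigakutlaoki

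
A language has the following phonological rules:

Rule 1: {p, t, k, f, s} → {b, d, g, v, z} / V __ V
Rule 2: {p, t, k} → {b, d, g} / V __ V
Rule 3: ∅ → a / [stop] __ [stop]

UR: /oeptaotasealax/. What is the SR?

Rule 1 (intervocalic voicing): /t/ is a voiceless obstruent between vowels /o/ and /a/, so it voices to [d]. /s/ is a voiceless obstruent between vowels /a/ and /e/, so it voices to [z]. /oeptaotasealax/ → oeptaodazealax.
Rule 2 (intervocalic voicing): no segment meets the environment; /oeptaodazealax/ is unchanged.
Rule 3 (stop-cluster a-epenthesis): /p/ and /t/ form a stop–stop cluster, so [a] is inserted between them. /oeptaodazealax/ → oepataodazealax.

oepataodazealax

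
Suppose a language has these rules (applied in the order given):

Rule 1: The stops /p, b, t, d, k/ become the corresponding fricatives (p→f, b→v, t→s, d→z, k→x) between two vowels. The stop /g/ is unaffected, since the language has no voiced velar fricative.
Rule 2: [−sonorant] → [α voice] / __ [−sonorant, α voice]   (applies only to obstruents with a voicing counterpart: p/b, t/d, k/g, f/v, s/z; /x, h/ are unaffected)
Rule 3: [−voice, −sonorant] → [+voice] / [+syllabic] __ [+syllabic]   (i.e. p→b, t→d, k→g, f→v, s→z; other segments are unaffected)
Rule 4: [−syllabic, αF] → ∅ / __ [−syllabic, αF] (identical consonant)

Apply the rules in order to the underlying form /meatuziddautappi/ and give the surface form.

Rule 1 (intervocalic spirantization): /t/ is a stop between vowels /a/ and /u/, so it spirantizes to the fricative [s]. /t/ is a stop between vowels /u/ and /a/, so it spirantizes to the fricative [s]. /meatuziddautappi/ → measuziddausappi.
Rule 2 (regressive voicing assimilation): no segment meets the environment; /measuziddausappi/ is unchanged.
Rule 3 (intervocalic voicing): /s/ is a voiceless obstruent between vowels /a/ and /u/, so it voices to [z]. /s/ is a voiceless obstruent between vowels /u/ and /a/, so it voices to [z]. /measuziddausappi/ → meazuziddauzappi.
Rule 4 (degemination): /dd/ is a geminate; the first /d/ deletes. /pp/ is a geminate; the first /p/ deletes. /meazuziddauzappi/ → meazuzidauzapi.

meazuzidauzapi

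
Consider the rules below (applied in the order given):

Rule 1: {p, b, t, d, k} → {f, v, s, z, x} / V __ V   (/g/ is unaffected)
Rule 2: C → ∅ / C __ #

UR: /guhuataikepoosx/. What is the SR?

Rule 1 (intervocalic spirantization): /t/ is a stop between vowels /a/ and /a/, so it spirantizes to the fricative [s]. /k/ is a stop between vowels /i/ and /e/, so it spirantizes to the fricative [x]. /p/ is a stop between vowels /e/ and /o/, so it spirantizes to the fricative [f]. /guhuataikepoosx/ → guhuasaixefoosx.
Rule 2 (final cluster simplification): /x/ is the second consonant of a word-final cluster /sx/, so it deletes. /guhuasaixefoosx/ → guhuasaixefoos.

guhuasaixefoos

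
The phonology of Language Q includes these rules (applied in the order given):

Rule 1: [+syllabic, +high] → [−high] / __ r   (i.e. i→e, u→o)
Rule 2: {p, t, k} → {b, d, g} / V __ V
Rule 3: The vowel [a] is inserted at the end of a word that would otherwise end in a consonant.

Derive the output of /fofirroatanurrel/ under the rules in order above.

Rule 1 (pre-rhotic lowering): /i/ is a high vowel immediately before /r/, so it lowers to [e]. /u/ is a high vowel immediately before /r/, so it lowers to [o]. /fofirroatanurrel/ → foferroatanorrel.
Rule 2 (intervocalic voicing): /t/ is a voiceless stop between vowels /a/ and /a/, so it voices to [d]. /foferroatanorrel/ → foferroadanorrel.
Rule 3 (final a-epenthesis): the form ends in the consonant /l/, so [a] is inserted word-finally. /foferroadanorrel/ → foferroadanorrela.

foferroadanorrela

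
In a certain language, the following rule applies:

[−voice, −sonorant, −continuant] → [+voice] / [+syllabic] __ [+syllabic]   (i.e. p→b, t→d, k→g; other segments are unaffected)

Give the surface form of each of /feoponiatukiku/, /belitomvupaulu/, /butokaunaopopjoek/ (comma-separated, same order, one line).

/feoponiatukiku/: /p/ is a voiceless stop between vowels /o/ and /o/, so it voices to [b]. /t/ is a voiceless stop between vowels /a/ and /u/, so it voices to [d]. /k/ is a voiceless stop between vowels /u/ and /i/, so it voices to [g]. /k/ is a voiceless stop between vowels /i/ and /u/, so it voices to [g]. → [feoboniadugigu].
/belitomvupaulu/: /t/ is a voiceless stop between vowels /i/ and /o/, so it voices to [d]. /p/ is a voiceless stop between vowels /u/ and /a/, so it voices to [b]. → [belidomvubaulu].
/butokaunaopopjoek/: /t/ is a voiceless stop between vowels /u/ and /o/, so it voices to [d]. /k/ is a voiceless stop between vowels /o/ and /a/, so it voices to [g]. /p/ is a voiceless stop between vowels /o/ and /o/, so it voices to [b]. → [budogaunaobopjoek].

feoboniadugigu, belidomvubaulu, budogaunaobopjoek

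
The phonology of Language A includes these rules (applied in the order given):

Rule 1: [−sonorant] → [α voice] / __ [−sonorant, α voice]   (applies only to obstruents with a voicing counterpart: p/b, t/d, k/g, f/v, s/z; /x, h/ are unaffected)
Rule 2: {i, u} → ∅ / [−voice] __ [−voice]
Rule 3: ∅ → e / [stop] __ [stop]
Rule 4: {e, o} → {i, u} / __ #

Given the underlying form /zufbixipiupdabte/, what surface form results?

zuvbixpiubedapeti

Rule 1 (regressive voicing assimilation): /f/ precedes the voiced obstruent /b/, so it voices to [v] by assimilation. /p/ precedes the voiced obstruent /d/, so it voices to [b] by assimilation. /b/ precedes the voiceless obstruent /t/, so it devoices to [p] by assimilation. /zufbixipiupdabte/ → zuvbixipiubdapte.
Rule 2 (high vowel syncope): /i/ is a high vowel flanked by voiceless consonants /x/ and /p/, so it deletes. /zuvbixipiubdapte/ → zuvbixpiubdapte.
Rule 3 (stop-cluster e-epenthesis): /b/ and /d/ form a stop–stop cluster, so [e] is inserted between them. /p/ and /t/ form a stop–stop cluster, so [e] is inserted between them. /zuvbixpiubdapte/ → zuvbixpiubedapete.
Rule 4 (final vowel raising): /e/ is a mid vowel in word-final position, so it raises to [i]. /zuvbixpiubedapete/ → zuvbixpiubedapeti.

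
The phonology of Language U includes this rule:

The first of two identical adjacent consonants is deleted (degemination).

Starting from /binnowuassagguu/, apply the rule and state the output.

/nn/ is a geminate; the first /n/ deletes.
/ss/ is a geminate; the first /s/ deletes.
/gg/ is a geminate; the first /g/ deletes.
The other instances of /b/, /n/, /w/, /s/, /g/ do not occur in the required environment and remain unchanged.
Surface form: [binowuasaguu].

binowuasaguu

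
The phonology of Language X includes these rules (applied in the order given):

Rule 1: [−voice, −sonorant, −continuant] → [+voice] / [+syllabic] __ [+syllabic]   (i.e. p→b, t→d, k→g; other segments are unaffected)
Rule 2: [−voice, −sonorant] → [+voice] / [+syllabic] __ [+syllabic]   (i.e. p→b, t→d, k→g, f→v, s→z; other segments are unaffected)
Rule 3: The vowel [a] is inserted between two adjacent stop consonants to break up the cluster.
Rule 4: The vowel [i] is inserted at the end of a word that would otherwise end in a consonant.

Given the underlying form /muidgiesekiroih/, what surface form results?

Rule 1 (intervocalic voicing): /k/ is a voiceless stop between vowels /e/ and /i/, so it voices to [g]. /muidgiesekiroih/ → muidgiesegiroih.
Rule 2 (intervocalic voicing): /s/ is a voiceless obstruent between vowels /e/ and /e/, so it voices to [z]. /muidgiesegiroih/ → muidgiezegiroih.
Rule 3 (stop-cluster a-epenthesis): /d/ and /g/ form a stop–stop cluster, so [a] is inserted between them. /muidgiezegiroih/ → muidagiezegiroih.
Rule 4 (final i-epenthesis): the form ends in the consonant /h/, so [i] is inserted word-finally. /muidagiezegiroih/ → muidagiezegiroihi.

muidagiezegiroihi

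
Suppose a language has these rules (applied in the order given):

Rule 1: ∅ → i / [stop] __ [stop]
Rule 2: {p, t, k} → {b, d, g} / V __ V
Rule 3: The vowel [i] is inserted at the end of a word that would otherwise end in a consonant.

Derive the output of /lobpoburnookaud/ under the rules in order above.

lobiboburnoogaudi

Rule 1 (stop-cluster i-epenthesis): /b/ and /p/ form a stop–stop cluster, so [i] is inserted between them. /lobpoburnookaud/ → lobipoburnookaud.
Rule 2 (intervocalic voicing): /p/ is a voiceless stop between vowels /i/ and /o/, so it voices to [b]. /k/ is a voiceless stop between vowels /o/ and /a/, so it voices to [g]. /lobipoburnookaud/ → lobiboburnoogaud.
Rule 3 (final i-epenthesis): the form ends in the consonant /d/, so [i] is inserted word-finally. /lobiboburnoogaud/ → lobiboburnoogaudi.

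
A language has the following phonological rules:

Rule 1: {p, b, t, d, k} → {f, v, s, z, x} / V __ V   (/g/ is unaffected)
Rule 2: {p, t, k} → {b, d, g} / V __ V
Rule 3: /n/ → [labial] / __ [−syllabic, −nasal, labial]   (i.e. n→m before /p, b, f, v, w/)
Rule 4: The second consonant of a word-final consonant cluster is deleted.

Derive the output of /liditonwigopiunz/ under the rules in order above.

Rule 1 (intervocalic spirantization): /d/ is a stop between vowels /i/ and /i/, so it spirantizes to the fricative [z]. /t/ is a stop between vowels /i/ and /o/, so it spirantizes to the fricative [s]. /p/ is a stop between vowels /o/ and /i/, so it spirantizes to the fricative [f]. /liditonwigopiunz/ → lizisonwigofiunz.
Rule 2 (intervocalic voicing): no segment meets the environment; /lizisonwigofiunz/ is unchanged.
Rule 3 (nasal place assimilation): /n/ precedes the labial consonant /w/, so it assimilates in place to [m]. /lizisonwigofiunz/ → lizisomwigofiunz.
Rule 4 (final cluster simplification): /z/ is the second consonant of a word-final cluster /nz/, so it deletes. /lizisomwigofiunz/ → lizisomwigofiun.

lizisomwigofiun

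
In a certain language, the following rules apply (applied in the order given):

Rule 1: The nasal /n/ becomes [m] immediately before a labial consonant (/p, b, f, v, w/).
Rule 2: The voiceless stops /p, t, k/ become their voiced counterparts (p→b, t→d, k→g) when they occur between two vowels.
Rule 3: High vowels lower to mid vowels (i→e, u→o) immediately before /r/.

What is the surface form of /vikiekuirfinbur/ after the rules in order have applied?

Rule 1 (nasal place assimilation): /n/ precedes the labial consonant /b/, so it assimilates in place to [m]. /vikiekuirfinbur/ → vikiekuirfimbur.
Rule 2 (intervocalic voicing): /k/ is a voiceless stop between vowels /i/ and /i/, so it voices to [g]. /k/ is a voiceless stop between vowels /e/ and /u/, so it voices to [g]. /vikiekuirfimbur/ → vigieguirfimbur.
Rule 3 (pre-rhotic lowering): /i/ is a high vowel immediately before /r/, so it lowers to [e]. /u/ is a high vowel immediately before /r/, so it lowers to [o]. /vigieguirfimbur/ → vigieguerfimbor.

vigieguerfimbor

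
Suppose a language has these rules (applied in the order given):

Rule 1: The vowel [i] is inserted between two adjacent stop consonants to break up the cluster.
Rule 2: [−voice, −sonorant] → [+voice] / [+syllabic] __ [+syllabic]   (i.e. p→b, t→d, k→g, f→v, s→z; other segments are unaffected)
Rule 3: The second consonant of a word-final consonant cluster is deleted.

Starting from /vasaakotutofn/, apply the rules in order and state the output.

Rule 1 (stop-cluster i-epenthesis): no segment meets the environment; /vasaakotutofn/ is unchanged.
Rule 2 (intervocalic voicing): /s/ is a voiceless obstruent between vowels /a/ and /a/, so it voices to [z]. /k/ is a voiceless obstruent between vowels /a/ and /o/, so it voices to [g]. /t/ is a voiceless obstruent between vowels /o/ and /u/, so it voices to [d]. /t/ is a voiceless obstruent between vowels /u/ and /o/, so it voices to [d]. /vasaakotutofn/ → vazaagodudofn.
Rule 3 (final cluster simplification): /n/ is the second consonant of a word-final cluster /fn/, so it deletes. /vazaagodudofn/ → vazaagodudof.

vazaagodudof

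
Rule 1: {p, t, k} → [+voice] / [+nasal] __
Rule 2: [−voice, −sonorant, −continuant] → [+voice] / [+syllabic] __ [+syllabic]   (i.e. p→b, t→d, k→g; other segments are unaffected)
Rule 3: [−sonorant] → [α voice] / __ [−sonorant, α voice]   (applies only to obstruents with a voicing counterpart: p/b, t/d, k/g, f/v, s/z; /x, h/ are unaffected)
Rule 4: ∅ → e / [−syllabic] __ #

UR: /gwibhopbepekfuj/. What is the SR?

gwiphobbebekfuje

Rule 1 (post-nasal voicing): no segment meets the environment; /gwibhopbepekfuj/ is unchanged.
Rule 2 (intervocalic voicing): /p/ is a voiceless stop between vowels /e/ and /e/, so it voices to [b]. /gwibhopbepekfuj/ → gwibhopbebekfuj.
Rule 3 (regressive voicing assimilation): /b/ precedes the voiceless obstruent /h/, so it devoices to [p] by assimilation. /p/ precedes the voiced obstruent /b/, so it voices to [b] by assimilation. /gwibhopbebekfuj/ → gwiphobbebekfuj.
Rule 4 (final e-epenthesis): the form ends in the consonant /j/, so [e] is inserted word-finally. /gwiphobbebekfuj/ → gwiphobbebekfuje.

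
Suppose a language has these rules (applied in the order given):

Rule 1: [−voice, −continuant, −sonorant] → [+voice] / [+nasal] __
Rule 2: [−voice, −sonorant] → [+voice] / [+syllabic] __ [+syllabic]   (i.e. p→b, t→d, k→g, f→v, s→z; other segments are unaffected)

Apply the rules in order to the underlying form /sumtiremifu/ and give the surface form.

sumdiremivu

Rule 1 (post-nasal voicing): /t/ is a voiceless stop immediately after the nasal /m/, so it voices to [d]. /sumtiremifu/ → sumdiremifu.
Rule 2 (intervocalic voicing): /f/ is a voiceless obstruent between vowels /i/ and /u/, so it voices to [v]. /sumdiremifu/ → sumdiremivu.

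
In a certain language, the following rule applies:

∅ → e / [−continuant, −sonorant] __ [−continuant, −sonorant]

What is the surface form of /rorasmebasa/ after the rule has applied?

rorasmebasa

No segment of /rorasmebasa/ meets the structural description of the rule, so the form surfaces unchanged.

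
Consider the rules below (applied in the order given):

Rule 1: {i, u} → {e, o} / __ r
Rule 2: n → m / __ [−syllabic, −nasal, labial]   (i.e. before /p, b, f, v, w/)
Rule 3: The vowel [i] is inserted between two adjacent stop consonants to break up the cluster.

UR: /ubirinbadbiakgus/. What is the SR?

Rule 1 (pre-rhotic lowering): /i/ is a high vowel immediately before /r/, so it lowers to [e]. /ubirinbadbiakgus/ → uberinbadbiakgus.
Rule 2 (nasal place assimilation): /n/ precedes the labial consonant /b/, so it assimilates in place to [m]. /uberinbadbiakgus/ → uberimbadbiakgus.
Rule 3 (stop-cluster i-epenthesis): /d/ and /b/ form a stop–stop cluster, so [i] is inserted between them. /k/ and /g/ form a stop–stop cluster, so [i] is inserted between them. /uberimbadbiakgus/ → uberimbadibiakigus.

uberimbadibiakigus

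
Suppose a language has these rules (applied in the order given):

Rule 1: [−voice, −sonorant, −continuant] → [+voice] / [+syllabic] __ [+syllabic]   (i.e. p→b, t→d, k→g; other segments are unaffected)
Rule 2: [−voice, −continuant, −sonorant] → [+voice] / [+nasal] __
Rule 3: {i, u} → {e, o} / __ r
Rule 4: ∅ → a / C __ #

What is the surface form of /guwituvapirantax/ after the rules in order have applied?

Rule 1 (intervocalic voicing): /t/ is a voiceless stop between vowels /i/ and /u/, so it voices to [d]. /p/ is a voiceless stop between vowels /a/ and /i/, so it voices to [b]. /guwituvapirantax/ → guwiduvabirantax.
Rule 2 (post-nasal voicing): /t/ is a voiceless stop immediately after the nasal /n/, so it voices to [d]. /guwiduvabirantax/ → guwiduvabirandax.
Rule 3 (pre-rhotic lowering): /i/ is a high vowel immediately before /r/, so it lowers to [e]. /guwiduvabirandax/ → guwiduvaberandax.
Rule 4 (final a-epenthesis): the form ends in the consonant /x/, so [a] is inserted word-finally. /guwiduvaberandax/ → guwiduvaberandaxa.

guwiduvaberandaxa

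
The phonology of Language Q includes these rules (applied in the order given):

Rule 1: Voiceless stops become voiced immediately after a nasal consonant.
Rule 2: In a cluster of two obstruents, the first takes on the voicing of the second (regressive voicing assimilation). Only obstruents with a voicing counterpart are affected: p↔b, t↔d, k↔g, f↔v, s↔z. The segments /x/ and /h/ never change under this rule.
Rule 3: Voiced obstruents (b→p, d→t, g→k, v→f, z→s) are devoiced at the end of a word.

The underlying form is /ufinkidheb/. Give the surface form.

ufingithep

Rule 1 (post-nasal voicing): /k/ is a voiceless stop immediately after the nasal /n/, so it voices to [g]. /ufinkidheb/ → ufingidheb.
Rule 2 (regressive voicing assimilation): /d/ precedes the voiceless obstruent /h/, so it devoices to [t] by assimilation. /ufingidheb/ → ufingitheb.
Rule 3 (final devoicing): /b/ is a voiced obstruent in word-final position, so it devoices to [p]. /ufingitheb/ → ufingithep.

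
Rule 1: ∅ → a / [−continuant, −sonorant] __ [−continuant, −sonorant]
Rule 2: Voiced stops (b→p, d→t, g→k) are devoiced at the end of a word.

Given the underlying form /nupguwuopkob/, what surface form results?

Rule 1 (stop-cluster a-epenthesis): /p/ and /g/ form a stop–stop cluster, so [a] is inserted between them. /p/ and /k/ form a stop–stop cluster, so [a] is inserted between them. /nupguwuopkob/ → nupaguwuopakob.
Rule 2 (final devoicing): /b/ is a voiced stop in word-final position, so it devoices to [p]. /nupaguwuopakob/ → nupaguwuopakop.

nupaguwuopakop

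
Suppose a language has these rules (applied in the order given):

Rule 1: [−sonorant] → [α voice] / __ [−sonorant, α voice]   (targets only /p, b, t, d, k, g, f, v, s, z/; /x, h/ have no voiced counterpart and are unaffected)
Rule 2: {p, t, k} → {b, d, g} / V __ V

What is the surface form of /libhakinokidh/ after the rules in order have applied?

Rule 1 (regressive voicing assimilation): /b/ precedes the voiceless obstruent /h/, so it devoices to [p] by assimilation. /d/ precedes the voiceless obstruent /h/, so it devoices to [t] by assimilation. /libhakinokidh/ → liphakinokith.
Rule 2 (intervocalic voicing): /k/ is a voiceless stop between vowels /a/ and /i/, so it voices to [g]. /k/ is a voiceless stop between vowels /o/ and /i/, so it voices to [g]. /liphakinokith/ → liphaginogith.

liphaginogith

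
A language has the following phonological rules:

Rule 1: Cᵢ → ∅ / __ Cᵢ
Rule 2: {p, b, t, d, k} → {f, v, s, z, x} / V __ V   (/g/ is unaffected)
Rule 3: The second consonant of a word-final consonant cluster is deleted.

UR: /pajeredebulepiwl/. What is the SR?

pajerezevulefiw

Rule 1 (degemination): no segment meets the environment; /pajeredebulepiwl/ is unchanged.
Rule 2 (intervocalic spirantization): /d/ is a stop between vowels /e/ and /e/, so it spirantizes to the fricative [z]. /b/ is a stop between vowels /e/ and /u/, so it spirantizes to the fricative [v]. /p/ is a stop between vowels /e/ and /i/, so it spirantizes to the fricative [f]. /pajeredebulepiwl/ → pajerezevulefiwl.
Rule 3 (final cluster simplification): /l/ is the second consonant of a word-final cluster /wl/, so it deletes. /pajerezevulefiwl/ → pajerezevulefiw.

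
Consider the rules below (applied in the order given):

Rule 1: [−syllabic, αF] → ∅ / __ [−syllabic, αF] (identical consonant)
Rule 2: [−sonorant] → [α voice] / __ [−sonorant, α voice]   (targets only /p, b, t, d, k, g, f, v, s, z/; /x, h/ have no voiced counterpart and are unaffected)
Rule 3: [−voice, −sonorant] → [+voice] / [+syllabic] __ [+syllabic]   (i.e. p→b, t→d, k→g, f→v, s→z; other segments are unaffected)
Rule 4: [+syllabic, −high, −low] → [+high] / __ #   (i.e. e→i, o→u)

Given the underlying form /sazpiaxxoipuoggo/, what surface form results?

saspiaxoibuogu

Rule 1 (degemination): /xx/ is a geminate; the first /x/ deletes. /gg/ is a geminate; the first /g/ deletes. /sazpiaxxoipuoggo/ → sazpiaxoipuogo.
Rule 2 (regressive voicing assimilation): /z/ precedes the voiceless obstruent /p/, so it devoices to [s] by assimilation. /sazpiaxoipuogo/ → saspiaxoipuogo.
Rule 3 (intervocalic voicing): /p/ is a voiceless obstruent between vowels /i/ and /u/, so it voices to [b]. /saspiaxoipuogo/ → saspiaxoibuogo.
Rule 4 (final vowel raising): /o/ is a mid vowel in word-final position, so it raises to [u]. /saspiaxoibuogo/ → saspiaxoibuogu.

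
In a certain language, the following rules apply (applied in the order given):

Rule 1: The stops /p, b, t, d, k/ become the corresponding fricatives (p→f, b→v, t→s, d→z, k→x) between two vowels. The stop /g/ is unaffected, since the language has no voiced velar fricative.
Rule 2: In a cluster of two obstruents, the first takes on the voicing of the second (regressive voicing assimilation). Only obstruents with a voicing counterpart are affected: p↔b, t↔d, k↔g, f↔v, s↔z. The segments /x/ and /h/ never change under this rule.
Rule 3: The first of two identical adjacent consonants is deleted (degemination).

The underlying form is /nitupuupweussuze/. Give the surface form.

nisufuupweusuze

Rule 1 (intervocalic spirantization): /t/ is a stop between vowels /i/ and /u/, so it spirantizes to the fricative [s]. /p/ is a stop between vowels /u/ and /u/, so it spirantizes to the fricative [f]. /nitupuupweussuze/ → nisufuupweussuze.
Rule 2 (regressive voicing assimilation): no segment meets the environment; /nisufuupweussuze/ is unchanged.
Rule 3 (degemination): /ss/ is a geminate; the first /s/ deletes. /nisufuupweussuze/ → nisufuupweusuze.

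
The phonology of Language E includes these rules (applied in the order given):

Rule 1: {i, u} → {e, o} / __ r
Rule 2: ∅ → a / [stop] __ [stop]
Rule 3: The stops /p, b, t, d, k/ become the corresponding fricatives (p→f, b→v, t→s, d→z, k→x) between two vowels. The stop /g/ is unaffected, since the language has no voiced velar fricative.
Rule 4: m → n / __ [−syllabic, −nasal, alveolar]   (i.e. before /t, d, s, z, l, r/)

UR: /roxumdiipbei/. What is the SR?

Rule 1 (pre-rhotic lowering): no segment meets the environment; /roxumdiipbei/ is unchanged.
Rule 2 (stop-cluster a-epenthesis): /p/ and /b/ form a stop–stop cluster, so [a] is inserted between them. /roxumdiipbei/ → roxumdiipabei.
Rule 3 (intervocalic spirantization): /p/ is a stop between vowels /i/ and /a/, so it spirantizes to the fricative [f]. /b/ is a stop between vowels /a/ and /e/, so it spirantizes to the fricative [v]. /roxumdiipabei/ → roxumdiifavei.
Rule 4 (nasal place assimilation): /m/ precedes the alveolar consonant /d/, so it assimilates in place to [n]. /roxumdiifavei/ → roxundiifavei.

roxundiifavei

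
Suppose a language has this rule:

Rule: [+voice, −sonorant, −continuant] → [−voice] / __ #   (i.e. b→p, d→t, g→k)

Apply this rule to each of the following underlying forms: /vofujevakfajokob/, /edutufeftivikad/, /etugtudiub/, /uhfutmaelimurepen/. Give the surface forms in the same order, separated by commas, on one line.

vofujevakfajokop, edutufeftivikat, etugtudiup, uhfutmaelimurepen

/vofujevakfajokob/: /b/ is a voiced stop in word-final position, so it devoices to [p]. → [vofujevakfajokop].
/edutufeftivikad/: /d/ is a voiced stop in word-final position, so it devoices to [t]. → [edutufeftivikat].
/etugtudiub/: /b/ is a voiced stop in word-final position, so it devoices to [p]. → [etugtudiup].
/uhfutmaelimurepen/: the rule's environment is not met; surfaces unchanged as [uhfutmaelimurepen].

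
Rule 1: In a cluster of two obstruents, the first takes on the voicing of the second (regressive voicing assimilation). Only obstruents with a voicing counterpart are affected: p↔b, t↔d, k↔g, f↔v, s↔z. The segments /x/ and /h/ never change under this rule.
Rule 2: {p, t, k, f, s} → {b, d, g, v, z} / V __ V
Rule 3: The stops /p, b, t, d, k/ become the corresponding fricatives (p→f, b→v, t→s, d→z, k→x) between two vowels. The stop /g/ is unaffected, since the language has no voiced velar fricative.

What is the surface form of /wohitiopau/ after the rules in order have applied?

Rule 1 (regressive voicing assimilation): no segment meets the environment; /wohitiopau/ is unchanged.
Rule 2 (intervocalic voicing): /t/ is a voiceless obstruent between vowels /i/ and /i/, so it voices to [d]. /p/ is a voiceless obstruent between vowels /o/ and /a/, so it voices to [b]. /wohitiopau/ → wohidiobau.
Rule 3 (intervocalic spirantization): /d/ is a stop between vowels /i/ and /i/, so it spirantizes to the fricative [z]. /b/ is a stop between vowels /o/ and /a/, so it spirantizes to the fricative [v]. /wohidiobau/ → wohiziovau.

wohiziovau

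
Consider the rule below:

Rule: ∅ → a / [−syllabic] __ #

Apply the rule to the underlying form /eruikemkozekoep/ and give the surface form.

eruikemkozekoepa

the form ends in the consonant /p/, so [a] is inserted word-finally.
Surface form: [eruikemkozekoepa].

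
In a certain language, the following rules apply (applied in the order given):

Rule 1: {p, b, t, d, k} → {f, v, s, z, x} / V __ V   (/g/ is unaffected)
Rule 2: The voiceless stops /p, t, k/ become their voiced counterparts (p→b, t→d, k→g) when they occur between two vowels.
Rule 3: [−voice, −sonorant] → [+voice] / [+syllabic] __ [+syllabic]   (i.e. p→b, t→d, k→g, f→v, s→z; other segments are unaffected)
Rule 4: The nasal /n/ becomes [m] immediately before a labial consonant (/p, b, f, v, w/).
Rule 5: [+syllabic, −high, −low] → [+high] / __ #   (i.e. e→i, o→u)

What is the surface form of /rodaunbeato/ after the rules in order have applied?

Rule 1 (intervocalic spirantization): /d/ is a stop between vowels /o/ and /a/, so it spirantizes to the fricative [z]. /t/ is a stop between vowels /a/ and /o/, so it spirantizes to the fricative [s]. /rodaunbeato/ → rozaunbeaso.
Rule 2 (intervocalic voicing): no segment meets the environment; /rozaunbeaso/ is unchanged.
Rule 3 (intervocalic voicing): /s/ is a voiceless obstruent between vowels /a/ and /o/, so it voices to [z]. /rozaunbeaso/ → rozaunbeazo.
Rule 4 (nasal place assimilation): /n/ precedes the labial consonant /b/, so it assimilates in place to [m]. /rozaunbeazo/ → rozaumbeazo.
Rule 5 (final vowel raising): /o/ is a mid vowel in word-final position, so it raises to [u]. /rozaumbeazo/ → rozaumbeazu.

rozaumbeazu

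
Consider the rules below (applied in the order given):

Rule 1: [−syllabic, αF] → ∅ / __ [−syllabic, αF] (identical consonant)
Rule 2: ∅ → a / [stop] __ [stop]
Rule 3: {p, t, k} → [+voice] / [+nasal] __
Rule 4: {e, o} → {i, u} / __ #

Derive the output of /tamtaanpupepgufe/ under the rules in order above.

tamdaanbupepagufi

Rule 1 (degemination): no segment meets the environment; /tamtaanpupepgufe/ is unchanged.
Rule 2 (stop-cluster a-epenthesis): /p/ and /g/ form a stop–stop cluster, so [a] is inserted between them. /tamtaanpupepgufe/ → tamtaanpupepagufe.
Rule 3 (post-nasal voicing): /t/ is a voiceless stop immediately after the nasal /m/, so it voices to [d]. /p/ is a voiceless stop immediately after the nasal /n/, so it voices to [b]. /tamtaanpupepagufe/ → tamdaanbupepagufe.
Rule 4 (final vowel raising): /e/ is a mid vowel in word-final position, so it raises to [i]. /tamdaanbupepagufe/ → tamdaanbupepagufi.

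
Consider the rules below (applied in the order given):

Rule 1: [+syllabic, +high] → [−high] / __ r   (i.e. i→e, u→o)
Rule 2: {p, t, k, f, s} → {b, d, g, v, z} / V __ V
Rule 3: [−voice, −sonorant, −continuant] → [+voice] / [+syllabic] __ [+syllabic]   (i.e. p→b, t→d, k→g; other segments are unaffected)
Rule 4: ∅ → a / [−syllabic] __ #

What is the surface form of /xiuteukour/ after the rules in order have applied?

xiudeugoora

Rule 1 (pre-rhotic lowering): /u/ is a high vowel immediately before /r/, so it lowers to [o]. /xiuteukour/ → xiuteukoor.
Rule 2 (intervocalic voicing): /t/ is a voiceless obstruent between vowels /u/ and /e/, so it voices to [d]. /k/ is a voiceless obstruent between vowels /u/ and /o/, so it voices to [g]. /xiuteukoor/ → xiudeugoor.
Rule 3 (intervocalic voicing): no segment meets the environment; /xiudeugoor/ is unchanged.
Rule 4 (final a-epenthesis): the form ends in the consonant /r/, so [a] is inserted word-finally. /xiudeugoor/ → xiudeugoora.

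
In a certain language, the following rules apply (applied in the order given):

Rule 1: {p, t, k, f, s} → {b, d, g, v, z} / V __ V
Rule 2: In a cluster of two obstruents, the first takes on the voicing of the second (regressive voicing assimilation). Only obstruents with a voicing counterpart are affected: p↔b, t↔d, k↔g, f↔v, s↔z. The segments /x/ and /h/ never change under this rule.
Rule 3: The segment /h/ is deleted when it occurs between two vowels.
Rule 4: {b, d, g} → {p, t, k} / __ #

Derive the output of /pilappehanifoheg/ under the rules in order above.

pilappeanivoek

Rule 1 (intervocalic voicing): /f/ is a voiceless obstruent between vowels /i/ and /o/, so it voices to [v]. /pilappehanifoheg/ → pilappehanivoheg.
Rule 2 (regressive voicing assimilation): no segment meets the environment; /pilappehanivoheg/ is unchanged.
Rule 3 (intervocalic h-deletion): /h/ occurs between vowels /e/ and /a/, so it deletes. /h/ occurs between vowels /o/ and /e/, so it deletes. /pilappehanivoheg/ → pilappeanivoeg.
Rule 4 (final devoicing): /g/ is a voiced stop in word-final position, so it devoices to [k]. /pilappeanivoeg/ → pilappeanivoek.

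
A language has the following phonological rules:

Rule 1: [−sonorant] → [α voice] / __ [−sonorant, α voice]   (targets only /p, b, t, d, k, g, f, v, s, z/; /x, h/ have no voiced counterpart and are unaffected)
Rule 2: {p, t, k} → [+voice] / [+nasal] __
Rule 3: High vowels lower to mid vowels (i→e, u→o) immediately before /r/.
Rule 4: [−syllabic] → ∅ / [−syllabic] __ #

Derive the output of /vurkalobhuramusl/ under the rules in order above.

vorkalophoramus

Rule 1 (regressive voicing assimilation): /b/ precedes the voiceless obstruent /h/, so it devoices to [p] by assimilation. /vurkalobhuramusl/ → vurkalophuramusl.
Rule 2 (post-nasal voicing): no segment meets the environment; /vurkalophuramusl/ is unchanged.
Rule 3 (pre-rhotic lowering): /u/ is a high vowel immediately before /r/, so it lowers to [o]. /u/ is a high vowel immediately before /r/, so it lowers to [o]. /vurkalophuramusl/ → vorkalophoramusl.
Rule 4 (final cluster simplification): /l/ is the second consonant of a word-final cluster /sl/, so it deletes. /vorkalophoramusl/ → vorkalophoramus.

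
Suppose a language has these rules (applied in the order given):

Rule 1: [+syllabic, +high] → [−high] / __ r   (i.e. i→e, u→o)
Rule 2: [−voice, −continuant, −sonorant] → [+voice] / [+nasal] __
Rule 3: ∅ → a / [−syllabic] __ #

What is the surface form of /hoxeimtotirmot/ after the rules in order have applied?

hoxeimdotermota

Rule 1 (pre-rhotic lowering): /i/ is a high vowel immediately before /r/, so it lowers to [e]. /hoxeimtotirmot/ → hoxeimtotermot.
Rule 2 (post-nasal voicing): /t/ is a voiceless stop immediately after the nasal /m/, so it voices to [d]. /hoxeimtotermot/ → hoxeimdotermot.
Rule 3 (final a-epenthesis): the form ends in the consonant /t/, so [a] is inserted word-finally. /hoxeimdotermot/ → hoxeimdotermota.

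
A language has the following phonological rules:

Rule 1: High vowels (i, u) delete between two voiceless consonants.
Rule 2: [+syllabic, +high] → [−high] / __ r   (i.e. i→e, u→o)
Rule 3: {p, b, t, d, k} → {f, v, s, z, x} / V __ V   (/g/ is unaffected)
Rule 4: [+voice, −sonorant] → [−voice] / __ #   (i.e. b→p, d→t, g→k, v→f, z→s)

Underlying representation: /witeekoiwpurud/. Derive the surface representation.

wiseexoiwporut

Rule 1 (high vowel syncope): no segment meets the environment; /witeekoiwpurud/ is unchanged.
Rule 2 (pre-rhotic lowering): /u/ is a high vowel immediately before /r/, so it lowers to [o]. /witeekoiwpurud/ → witeekoiwporud.
Rule 3 (intervocalic spirantization): /t/ is a stop between vowels /i/ and /e/, so it spirantizes to the fricative [s]. /k/ is a stop between vowels /e/ and /o/, so it spirantizes to the fricative [x]. /witeekoiwporud/ → wiseexoiwporud.
Rule 4 (final devoicing): /d/ is a voiced obstruent in word-final position, so it devoices to [t]. /wiseexoiwporud/ → wiseexoiwporut.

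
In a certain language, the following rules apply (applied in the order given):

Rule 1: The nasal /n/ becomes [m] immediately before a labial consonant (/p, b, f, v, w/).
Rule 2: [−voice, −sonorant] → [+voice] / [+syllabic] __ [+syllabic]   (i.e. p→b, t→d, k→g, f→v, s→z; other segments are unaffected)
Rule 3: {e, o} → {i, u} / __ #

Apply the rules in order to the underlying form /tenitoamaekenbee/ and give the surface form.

Rule 1 (nasal place assimilation): /n/ precedes the labial consonant /b/, so it assimilates in place to [m]. /tenitoamaekenbee/ → tenitoamaekembee.
Rule 2 (intervocalic voicing): /t/ is a voiceless obstruent between vowels /i/ and /o/, so it voices to [d]. /k/ is a voiceless obstruent between vowels /e/ and /e/, so it voices to [g]. /tenitoamaekembee/ → tenidoamaegembee.
Rule 3 (final vowel raising): /e/ is a mid vowel in word-final position, so it raises to [i]. /tenidoamaegembee/ → tenidoamaegembei.

tenidoamaegembei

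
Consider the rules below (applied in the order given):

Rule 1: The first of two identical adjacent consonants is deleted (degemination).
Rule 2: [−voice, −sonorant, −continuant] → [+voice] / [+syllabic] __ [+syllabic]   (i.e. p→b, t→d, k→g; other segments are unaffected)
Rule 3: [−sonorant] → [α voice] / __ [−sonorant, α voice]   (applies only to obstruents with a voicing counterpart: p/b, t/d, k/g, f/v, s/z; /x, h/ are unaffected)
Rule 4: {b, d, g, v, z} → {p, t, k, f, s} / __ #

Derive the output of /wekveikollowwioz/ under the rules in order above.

wegveigolowios

Rule 1 (degemination): /ll/ is a geminate; the first /l/ deletes. /ww/ is a geminate; the first /w/ deletes. /wekveikollowwioz/ → wekveikolowioz.
Rule 2 (intervocalic voicing): /k/ is a voiceless stop between vowels /i/ and /o/, so it voices to [g]. /wekveikolowioz/ → wekveigolowioz.
Rule 3 (regressive voicing assimilation): /k/ precedes the voiced obstruent /v/, so it voices to [g] by assimilation. /wekveigolowioz/ → wegveigolowioz.
Rule 4 (final devoicing): /z/ is a voiced obstruent in word-final position, so it devoices to [s]. /wegveigolowioz/ → wegveigolowios.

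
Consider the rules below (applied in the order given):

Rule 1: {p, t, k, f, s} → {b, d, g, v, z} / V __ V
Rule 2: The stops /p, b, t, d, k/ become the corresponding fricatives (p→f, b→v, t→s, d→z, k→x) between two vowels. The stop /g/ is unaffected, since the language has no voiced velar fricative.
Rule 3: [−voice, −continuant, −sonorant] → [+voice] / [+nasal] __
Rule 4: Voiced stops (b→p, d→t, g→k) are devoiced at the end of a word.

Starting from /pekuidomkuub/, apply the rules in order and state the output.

peguizomguup

Rule 1 (intervocalic voicing): /k/ is a voiceless obstruent between vowels /e/ and /u/, so it voices to [g]. /pekuidomkuub/ → peguidomkuub.
Rule 2 (intervocalic spirantization): /d/ is a stop between vowels /i/ and /o/, so it spirantizes to the fricative [z]. /peguidomkuub/ → peguizomkuub.
Rule 3 (post-nasal voicing): /k/ is a voiceless stop immediately after the nasal /m/, so it voices to [g]. /peguizomkuub/ → peguizomguub.
Rule 4 (final devoicing): /b/ is a voiced stop in word-final position, so it devoices to [p]. /peguizomguub/ → peguizomguup.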